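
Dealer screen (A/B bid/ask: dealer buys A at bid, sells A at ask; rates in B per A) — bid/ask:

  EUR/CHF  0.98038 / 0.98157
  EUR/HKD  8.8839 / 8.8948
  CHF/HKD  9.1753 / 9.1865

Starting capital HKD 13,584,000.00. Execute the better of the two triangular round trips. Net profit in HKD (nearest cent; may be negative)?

Net profit: HKD 153,452.43

Best loop HKD → EUR → CHF → HKD:
HKD 13,584,000.00 ÷ 8.8948 (buy EUR at ask) = EUR 1,527,184.42
EUR 1,527,184.42 × 0.98038 (sell EUR at bid) = CHF 1,497,221.06
CHF 1,497,221.06 × 9.1753 (sell CHF at bid) = HKD 13,737,452.43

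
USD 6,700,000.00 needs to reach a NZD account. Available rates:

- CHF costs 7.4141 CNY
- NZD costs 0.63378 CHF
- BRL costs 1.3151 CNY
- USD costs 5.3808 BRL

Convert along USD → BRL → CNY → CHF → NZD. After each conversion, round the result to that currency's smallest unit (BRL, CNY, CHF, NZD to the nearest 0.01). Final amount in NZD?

USD 6,700,000.00 × 5.3808 = BRL 36,051,360.00
BRL 36,051,360.00 × 1.3151 = CNY 47,411,143.54
CNY 47,411,143.54 ÷ 7.4141 = CHF 6,394,726.74
CHF 6,394,726.74 ÷ 0.63378 = NZD 10,089,820.98

NZD 10,089,820.98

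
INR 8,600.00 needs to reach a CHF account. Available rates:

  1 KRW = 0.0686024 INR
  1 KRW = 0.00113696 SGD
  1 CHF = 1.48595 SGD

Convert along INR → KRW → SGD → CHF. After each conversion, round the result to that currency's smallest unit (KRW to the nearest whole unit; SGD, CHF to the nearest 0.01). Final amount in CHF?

INR 8,600.00 ÷ 0.0686024 = KRW 125,360
KRW 125,360 × 0.00113696 = SGD 142.53
SGD 142.53 ÷ 1.48595 = CHF 95.92

CHF 95.92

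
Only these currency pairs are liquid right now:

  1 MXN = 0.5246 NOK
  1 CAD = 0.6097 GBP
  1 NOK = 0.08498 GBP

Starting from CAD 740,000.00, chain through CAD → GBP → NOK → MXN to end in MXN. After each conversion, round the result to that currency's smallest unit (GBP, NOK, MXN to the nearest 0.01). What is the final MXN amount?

CAD 740,000.00 × 0.6097 = GBP 451,178.00
GBP 451,178.00 ÷ 0.08498 = NOK 5,309,225.70
NOK 5,309,225.70 ÷ 0.5246 = MXN 10,120,521.73

MXN 10,120,521.73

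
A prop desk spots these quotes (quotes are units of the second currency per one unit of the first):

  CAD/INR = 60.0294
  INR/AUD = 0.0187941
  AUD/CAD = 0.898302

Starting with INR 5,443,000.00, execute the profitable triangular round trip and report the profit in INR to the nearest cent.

Profit: INR 73,279.17

Profitable loop is INR → AUD → CAD → INR:
INR 5,443,000.00 × 0.0187941 = AUD 102,296.29
AUD 102,296.29 × 0.898302 = CAD 91,892.96
CAD 91,892.96 × 60.0294 = INR 5,516,279.17
Profit = INR 5,516,279.17 − INR 5,443,000.00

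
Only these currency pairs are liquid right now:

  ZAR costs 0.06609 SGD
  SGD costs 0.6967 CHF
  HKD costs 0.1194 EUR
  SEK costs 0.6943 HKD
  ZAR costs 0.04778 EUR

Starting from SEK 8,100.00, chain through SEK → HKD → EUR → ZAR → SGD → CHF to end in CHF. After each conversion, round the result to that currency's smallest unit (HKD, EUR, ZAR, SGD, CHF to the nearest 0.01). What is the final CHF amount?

CHF 647.10

SEK 8,100.00 × 0.6943 = HKD 5,623.83
HKD 5,623.83 × 0.1194 = EUR 671.49
EUR 671.49 ÷ 0.04778 = ZAR 14,053.79
ZAR 14,053.79 × 0.06609 = SGD 928.81
SGD 928.81 × 0.6967 = CHF 647.10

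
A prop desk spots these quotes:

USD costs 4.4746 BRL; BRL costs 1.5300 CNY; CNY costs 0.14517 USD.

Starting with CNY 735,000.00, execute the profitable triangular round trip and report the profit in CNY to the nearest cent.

Profit: CNY 4,545.35

Profitable loop is CNY → BRL → USD → CNY:
CNY 735,000.00 ÷ 1.5300 = BRL 480,392.16
BRL 480,392.16 ÷ 4.4746 = USD 107,359.80
USD 107,359.80 ÷ 0.14517 = CNY 739,545.35
Profit = CNY 739,545.35 − CNY 735,000.00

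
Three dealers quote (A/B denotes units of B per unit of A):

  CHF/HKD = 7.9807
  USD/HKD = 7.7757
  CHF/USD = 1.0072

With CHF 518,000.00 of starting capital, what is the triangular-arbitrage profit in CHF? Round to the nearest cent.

Profitable loop is CHF → HKD → USD → CHF:
CHF 518,000.00 × 7.9807 = HKD 4,134,002.60
HKD 4,134,002.60 ÷ 7.7757 = USD 531,656.65
USD 531,656.65 ÷ 1.0072 = CHF 527,856.08
Profit = CHF 527,856.08 − CHF 518,000.00

Profit: CHF 9,856.08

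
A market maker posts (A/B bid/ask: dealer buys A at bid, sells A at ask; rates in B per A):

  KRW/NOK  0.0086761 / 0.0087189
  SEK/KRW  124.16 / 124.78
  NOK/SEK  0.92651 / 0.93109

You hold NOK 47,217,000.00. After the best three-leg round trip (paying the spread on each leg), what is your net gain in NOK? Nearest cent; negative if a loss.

Net result: NOK -91,632.05 (no profitable arbitrage after spreads)

Best loop NOK → SEK → KRW → NOK:
NOK 47,217,000.00 × 0.92651 (sell NOK at bid) = SEK 43,747,022.67
SEK 43,747,022.67 × 124.16 (sell SEK at bid) = KRW 5,431,630,335
KRW 5,431,630,335 × 0.0086761 (sell KRW at bid) = NOK 47,125,367.95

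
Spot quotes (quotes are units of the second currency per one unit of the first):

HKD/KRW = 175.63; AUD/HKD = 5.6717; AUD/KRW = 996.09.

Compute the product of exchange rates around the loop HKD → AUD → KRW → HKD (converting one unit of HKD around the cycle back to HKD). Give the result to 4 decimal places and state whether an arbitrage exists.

1.0000 (no arbitrage)

Around HKD → AUD → KRW → HKD: 1 ÷ 5.6717 × 996.09 ÷ 175.63 = 0.999969
Product ≈ 1 (deviation 0.003%, within rounding noise).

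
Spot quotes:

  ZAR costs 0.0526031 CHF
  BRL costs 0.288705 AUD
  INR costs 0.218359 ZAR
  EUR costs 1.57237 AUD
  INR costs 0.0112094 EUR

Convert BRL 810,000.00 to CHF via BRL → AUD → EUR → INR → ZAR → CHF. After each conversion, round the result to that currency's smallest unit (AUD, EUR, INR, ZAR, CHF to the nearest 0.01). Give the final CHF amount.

CHF 152,399.88

BRL 810,000.00 × 0.288705 = AUD 233,851.05
AUD 233,851.05 ÷ 1.57237 = EUR 148,725.20
EUR 148,725.20 ÷ 0.0112094 = INR 13,267,900.16
INR 13,267,900.16 × 0.218359 = ZAR 2,897,165.41
ZAR 2,897,165.41 × 0.0526031 = CHF 152,399.88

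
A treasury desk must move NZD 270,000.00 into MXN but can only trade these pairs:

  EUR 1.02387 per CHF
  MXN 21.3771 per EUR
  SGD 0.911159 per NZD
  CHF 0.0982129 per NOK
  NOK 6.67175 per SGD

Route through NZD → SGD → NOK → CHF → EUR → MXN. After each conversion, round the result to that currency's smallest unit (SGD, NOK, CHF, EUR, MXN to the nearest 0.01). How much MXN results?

NZD 270,000.00 × 0.911159 = SGD 246,012.93
SGD 246,012.93 × 6.67175 = NOK 1,641,336.77
NOK 1,641,336.77 × 0.0982129 = CHF 161,200.44
CHF 161,200.44 × 1.02387 = EUR 165,048.29
EUR 165,048.29 × 21.3771 = MXN 3,528,253.80

MXN 3,528,253.80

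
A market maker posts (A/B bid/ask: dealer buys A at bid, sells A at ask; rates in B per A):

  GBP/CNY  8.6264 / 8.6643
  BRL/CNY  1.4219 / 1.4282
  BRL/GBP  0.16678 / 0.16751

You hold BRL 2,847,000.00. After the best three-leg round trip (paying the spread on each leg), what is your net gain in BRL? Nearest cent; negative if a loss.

Net profit: BRL 20,952.80

Best loop BRL → GBP → CNY → BRL:
BRL 2,847,000.00 × 0.16678 (sell BRL at bid) = GBP 474,822.66
GBP 474,822.66 × 8.6264 (sell GBP at bid) = CNY 4,096,010.19
CNY 4,096,010.19 ÷ 1.4282 (buy BRL at ask) = BRL 2,867,952.80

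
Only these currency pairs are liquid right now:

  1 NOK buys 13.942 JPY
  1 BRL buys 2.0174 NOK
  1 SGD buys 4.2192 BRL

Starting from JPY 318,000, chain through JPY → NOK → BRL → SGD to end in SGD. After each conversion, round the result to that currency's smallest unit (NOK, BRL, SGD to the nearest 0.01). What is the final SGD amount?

JPY 318,000 ÷ 13.942 = NOK 22,808.78
NOK 22,808.78 ÷ 2.0174 = BRL 11,306.03
BRL 11,306.03 ÷ 4.2192 = SGD 2,679.66

SGD 2,679.66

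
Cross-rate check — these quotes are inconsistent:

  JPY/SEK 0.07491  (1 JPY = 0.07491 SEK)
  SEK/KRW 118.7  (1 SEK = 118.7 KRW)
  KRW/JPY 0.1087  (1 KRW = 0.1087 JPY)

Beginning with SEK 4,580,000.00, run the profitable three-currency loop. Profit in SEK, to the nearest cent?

Profitable loop is SEK → JPY → KRW → SEK:
SEK 4,580,000.00 ÷ 0.07491 = JPY 61,140,035
JPY 61,140,035 ÷ 0.1087 = KRW 562,465,821
KRW 562,465,821 ÷ 118.7 = SEK 4,738,549.46
Profit = SEK 4,738,549.46 − SEK 4,580,000.00

Profit: SEK 158,549.46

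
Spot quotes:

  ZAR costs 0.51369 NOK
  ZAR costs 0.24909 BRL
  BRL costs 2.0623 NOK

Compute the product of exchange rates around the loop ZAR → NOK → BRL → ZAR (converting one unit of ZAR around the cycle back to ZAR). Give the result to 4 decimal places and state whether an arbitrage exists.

Around ZAR → NOK → BRL → ZAR: 1 × 0.51369 ÷ 2.0623 ÷ 0.24909 = 0.999984
Product ≈ 1 (deviation 0.002%, within rounding noise).

1.0000 (no arbitrage)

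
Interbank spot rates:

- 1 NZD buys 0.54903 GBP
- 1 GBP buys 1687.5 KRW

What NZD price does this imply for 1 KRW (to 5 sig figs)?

1 KRW ÷ 1687.5 = 0.000592593 GBP
0.000592593 GBP ÷ 0.54903 = 0.00107934 NZD

KRW/NZD = 0.0010793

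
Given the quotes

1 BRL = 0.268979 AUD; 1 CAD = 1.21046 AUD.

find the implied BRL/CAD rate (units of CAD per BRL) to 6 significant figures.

BRL/CAD = 0.222212

1 BRL × 0.268979 = 0.268979 AUD
0.268979 AUD ÷ 1.21046 = 0.222212 CAD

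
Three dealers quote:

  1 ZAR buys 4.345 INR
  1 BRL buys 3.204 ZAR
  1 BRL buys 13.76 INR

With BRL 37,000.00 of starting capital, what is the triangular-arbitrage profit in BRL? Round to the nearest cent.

Profitable loop is BRL → ZAR → INR → BRL:
BRL 37,000.00 × 3.204 = ZAR 118,548.00
ZAR 118,548.00 × 4.345 = INR 515,091.06
INR 515,091.06 ÷ 13.76 = BRL 37,433.94
Profit = BRL 37,433.94 − BRL 37,000.00

Profit: BRL 433.94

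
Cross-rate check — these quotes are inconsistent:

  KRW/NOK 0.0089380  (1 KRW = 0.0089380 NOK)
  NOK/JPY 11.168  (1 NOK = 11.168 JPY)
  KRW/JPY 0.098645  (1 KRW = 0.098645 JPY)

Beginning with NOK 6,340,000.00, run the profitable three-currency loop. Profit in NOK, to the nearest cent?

Profit: NOK 75,491.54

Profitable loop is NOK → JPY → KRW → NOK:
NOK 6,340,000.00 × 11.168 = JPY 70,805,120
JPY 70,805,120 ÷ 0.098645 = KRW 717,777,079
KRW 717,777,079 × 0.0089380 = NOK 6,415,491.54
Profit = NOK 6,415,491.54 − NOK 6,340,000.00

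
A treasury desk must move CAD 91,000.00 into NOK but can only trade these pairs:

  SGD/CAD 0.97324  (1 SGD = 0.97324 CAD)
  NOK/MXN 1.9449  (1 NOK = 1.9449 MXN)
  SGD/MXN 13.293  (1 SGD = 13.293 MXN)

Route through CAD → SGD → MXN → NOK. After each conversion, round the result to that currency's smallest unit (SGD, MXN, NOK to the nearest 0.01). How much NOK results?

NOK 639,068.17

CAD 91,000.00 ÷ 0.97324 = SGD 93,502.12
SGD 93,502.12 × 13.293 = MXN 1,242,923.68
MXN 1,242,923.68 ÷ 1.9449 = NOK 639,068.17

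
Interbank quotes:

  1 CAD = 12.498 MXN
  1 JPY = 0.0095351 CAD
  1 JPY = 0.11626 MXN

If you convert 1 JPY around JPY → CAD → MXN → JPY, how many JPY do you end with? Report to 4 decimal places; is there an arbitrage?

Around JPY → CAD → MXN → JPY: 1 × 0.0095351 × 12.498 ÷ 0.11626 = 1.025027
Product > 1; profitable direction is JPY → CAD → MXN → JPY.

1.0250 (arbitrage exists)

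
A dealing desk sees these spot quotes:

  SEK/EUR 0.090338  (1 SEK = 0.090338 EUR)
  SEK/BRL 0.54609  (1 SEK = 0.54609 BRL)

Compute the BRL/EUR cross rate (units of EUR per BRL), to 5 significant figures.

1 BRL ÷ 0.54609 = 1.8312 SEK
1.8312 SEK × 0.090338 = 0.165427 EUR

BRL/EUR = 0.16543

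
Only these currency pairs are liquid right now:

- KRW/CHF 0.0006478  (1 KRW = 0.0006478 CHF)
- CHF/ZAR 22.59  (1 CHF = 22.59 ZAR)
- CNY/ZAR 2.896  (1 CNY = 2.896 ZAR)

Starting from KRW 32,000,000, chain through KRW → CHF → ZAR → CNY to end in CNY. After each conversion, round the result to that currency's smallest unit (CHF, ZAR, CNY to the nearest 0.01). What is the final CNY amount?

CNY 161,699.47

KRW 32,000,000 × 0.0006478 = CHF 20,729.60
CHF 20,729.60 × 22.59 = ZAR 468,281.66
ZAR 468,281.66 ÷ 2.896 = CNY 161,699.47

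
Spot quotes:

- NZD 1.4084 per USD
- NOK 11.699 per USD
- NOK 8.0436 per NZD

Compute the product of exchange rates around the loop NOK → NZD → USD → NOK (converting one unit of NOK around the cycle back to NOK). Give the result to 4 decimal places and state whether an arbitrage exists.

1.0327 (arbitrage exists)

Around NOK → NZD → USD → NOK: 1 ÷ 8.0436 ÷ 1.4084 × 11.699 = 1.032695
Product > 1; profitable direction is NOK → NZD → USD → NOK.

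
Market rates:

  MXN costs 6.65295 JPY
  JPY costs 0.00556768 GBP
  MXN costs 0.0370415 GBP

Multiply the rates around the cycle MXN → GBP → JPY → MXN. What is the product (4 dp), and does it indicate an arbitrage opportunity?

Around MXN → GBP → JPY → MXN: 1 × 0.0370415 ÷ 0.00556768 ÷ 6.65295 = 1.000000
Product ≈ 1 (deviation 0.000%, within rounding noise).

1.0000 (no arbitrage)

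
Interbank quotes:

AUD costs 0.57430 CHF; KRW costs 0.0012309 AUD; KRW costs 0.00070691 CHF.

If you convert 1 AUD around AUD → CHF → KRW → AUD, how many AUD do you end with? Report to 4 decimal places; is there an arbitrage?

Around AUD → CHF → KRW → AUD: 1 × 0.57430 ÷ 0.00070691 × 0.0012309 = 0.999994
Product ≈ 1 (deviation 0.001%, within rounding noise).

1.0000 (no arbitrage)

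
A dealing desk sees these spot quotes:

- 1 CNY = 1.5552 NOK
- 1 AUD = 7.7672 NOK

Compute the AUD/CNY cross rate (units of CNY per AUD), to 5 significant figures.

AUD/CNY = 4.9943

1 AUD × 7.7672 = 7.7672 NOK
7.7672 NOK ÷ 1.5552 = 4.99434 CNY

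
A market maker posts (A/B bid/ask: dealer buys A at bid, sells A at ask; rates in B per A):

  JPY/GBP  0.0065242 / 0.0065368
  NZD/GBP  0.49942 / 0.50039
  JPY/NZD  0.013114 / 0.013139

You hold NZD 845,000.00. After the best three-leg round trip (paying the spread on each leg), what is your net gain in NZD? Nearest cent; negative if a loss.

Best loop NZD → GBP → JPY → NZD:
NZD 845,000.00 × 0.49942 (sell NZD at bid) = GBP 422,009.90
GBP 422,009.90 ÷ 0.0065368 (buy JPY at ask) = JPY 64,559,096
JPY 64,559,096 × 0.013114 (sell JPY at bid) = NZD 846,627.99

Net profit: NZD 1,627.99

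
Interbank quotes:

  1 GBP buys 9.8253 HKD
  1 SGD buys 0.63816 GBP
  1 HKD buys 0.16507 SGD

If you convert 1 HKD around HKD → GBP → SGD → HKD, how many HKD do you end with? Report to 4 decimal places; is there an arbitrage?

0.9662 (arbitrage exists)

Around HKD → GBP → SGD → HKD: 1 ÷ 9.8253 ÷ 0.63816 ÷ 0.16507 = 0.966176
Product < 1; profitable direction is HKD → SGD → GBP → HKD.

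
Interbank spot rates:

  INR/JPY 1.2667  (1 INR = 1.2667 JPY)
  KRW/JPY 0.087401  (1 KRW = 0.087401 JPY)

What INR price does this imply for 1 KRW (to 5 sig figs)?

1 KRW × 0.087401 = 0.087401 JPY
0.087401 JPY ÷ 1.2667 = 0.068999 INR

KRW/INR = 0.068999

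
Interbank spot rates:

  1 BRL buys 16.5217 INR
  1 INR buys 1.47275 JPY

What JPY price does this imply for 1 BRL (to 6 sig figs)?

BRL/JPY = 24.3323

1 BRL × 16.5217 = 16.5217 INR
16.5217 INR × 1.47275 = 24.3323 JPY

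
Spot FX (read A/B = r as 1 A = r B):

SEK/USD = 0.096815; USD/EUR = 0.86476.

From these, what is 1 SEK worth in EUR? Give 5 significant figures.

1 SEK × 0.096815 = 0.096815 USD
0.096815 USD × 0.86476 = 0.0837217 EUR

SEK/EUR = 0.083722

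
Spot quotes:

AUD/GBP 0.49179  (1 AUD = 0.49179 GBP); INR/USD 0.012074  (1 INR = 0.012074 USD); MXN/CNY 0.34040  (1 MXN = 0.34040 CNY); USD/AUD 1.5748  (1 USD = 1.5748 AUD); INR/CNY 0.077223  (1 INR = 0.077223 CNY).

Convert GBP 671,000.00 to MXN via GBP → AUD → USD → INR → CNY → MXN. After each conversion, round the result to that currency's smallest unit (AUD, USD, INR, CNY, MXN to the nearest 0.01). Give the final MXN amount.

GBP 671,000.00 ÷ 0.49179 = AUD 1,364,403.51
AUD 1,364,403.51 ÷ 1.5748 = USD 866,397.96
USD 866,397.96 ÷ 0.012074 = INR 71,757,326.49
INR 71,757,326.49 × 0.077223 = CNY 5,541,316.02
CNY 5,541,316.02 ÷ 0.34040 = MXN 16,278,836.72

MXN 16,278,836.72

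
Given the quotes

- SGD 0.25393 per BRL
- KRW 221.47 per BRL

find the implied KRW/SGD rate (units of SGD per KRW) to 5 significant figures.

KRW/SGD = 0.0011466

1 KRW ÷ 221.47 = 0.00451528 BRL
0.00451528 BRL × 0.25393 = 0.00114657 SGD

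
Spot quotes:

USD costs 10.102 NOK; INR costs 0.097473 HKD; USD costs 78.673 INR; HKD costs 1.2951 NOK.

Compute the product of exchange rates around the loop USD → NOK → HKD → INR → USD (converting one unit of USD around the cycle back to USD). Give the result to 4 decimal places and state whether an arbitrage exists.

Around USD → NOK → HKD → INR → USD: 1 × 10.102 ÷ 1.2951 ÷ 0.097473 ÷ 78.673 = 1.017171
Product > 1; profitable direction is USD → NOK → HKD → INR → USD.

1.0172 (arbitrage exists)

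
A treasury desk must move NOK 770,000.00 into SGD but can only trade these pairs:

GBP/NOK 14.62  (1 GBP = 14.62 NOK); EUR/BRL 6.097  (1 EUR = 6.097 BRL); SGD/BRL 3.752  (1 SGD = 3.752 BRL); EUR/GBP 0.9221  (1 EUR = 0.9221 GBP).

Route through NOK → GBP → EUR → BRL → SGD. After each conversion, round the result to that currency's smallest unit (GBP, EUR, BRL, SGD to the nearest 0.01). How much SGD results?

NOK 770,000.00 ÷ 14.62 = GBP 52,667.58
GBP 52,667.58 ÷ 0.9221 = EUR 57,116.99
EUR 57,116.99 × 6.097 = BRL 348,242.29
BRL 348,242.29 ÷ 3.752 = SGD 92,815.11

SGD 92,815.11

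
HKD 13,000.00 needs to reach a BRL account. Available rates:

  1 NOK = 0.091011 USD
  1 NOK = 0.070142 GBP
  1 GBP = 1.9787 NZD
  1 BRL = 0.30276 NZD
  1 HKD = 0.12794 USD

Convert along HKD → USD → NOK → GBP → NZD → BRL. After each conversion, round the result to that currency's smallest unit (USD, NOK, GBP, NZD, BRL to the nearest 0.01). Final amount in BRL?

HKD 13,000.00 × 0.12794 = USD 1,663.22
USD 1,663.22 ÷ 0.091011 = NOK 18,274.93
NOK 18,274.93 × 0.070142 = GBP 1,281.84
GBP 1,281.84 × 1.9787 = NZD 2,536.38
NZD 2,536.38 ÷ 0.30276 = BRL 8,377.53

BRL 8,377.53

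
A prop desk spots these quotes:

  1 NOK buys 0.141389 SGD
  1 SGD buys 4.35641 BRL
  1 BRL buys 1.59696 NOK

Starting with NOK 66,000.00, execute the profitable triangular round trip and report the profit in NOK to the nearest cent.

Profitable loop is NOK → BRL → SGD → NOK:
NOK 66,000.00 ÷ 1.59696 = BRL 41,328.52
BRL 41,328.52 ÷ 4.35641 = SGD 9,486.83
SGD 9,486.83 ÷ 0.141389 = NOK 67,097.37
Profit = NOK 67,097.37 − NOK 66,000.00

Profit: NOK 1,097.37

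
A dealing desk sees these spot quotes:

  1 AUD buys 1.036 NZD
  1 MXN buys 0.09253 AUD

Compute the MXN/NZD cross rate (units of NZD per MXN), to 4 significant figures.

MXN/NZD = 0.09586

1 MXN × 0.09253 = 0.09253 AUD
0.09253 AUD × 1.036 = 0.0958611 NZD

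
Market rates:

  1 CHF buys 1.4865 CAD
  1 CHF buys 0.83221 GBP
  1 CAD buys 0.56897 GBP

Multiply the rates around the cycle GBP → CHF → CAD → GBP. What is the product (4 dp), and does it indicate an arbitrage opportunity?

Around GBP → CHF → CAD → GBP: 1 ÷ 0.83221 × 1.4865 × 0.56897 = 1.016299
Product > 1; profitable direction is GBP → CHF → CAD → GBP.

1.0163 (arbitrage exists)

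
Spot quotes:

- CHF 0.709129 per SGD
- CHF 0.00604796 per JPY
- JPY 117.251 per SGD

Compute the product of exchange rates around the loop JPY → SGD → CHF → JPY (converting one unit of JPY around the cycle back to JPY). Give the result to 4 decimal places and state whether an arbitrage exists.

Around JPY → SGD → CHF → JPY: 1 ÷ 117.251 × 0.709129 ÷ 0.00604796 = 0.999999
Product ≈ 1 (deviation 0.000%, within rounding noise).

1.0000 (no arbitrage)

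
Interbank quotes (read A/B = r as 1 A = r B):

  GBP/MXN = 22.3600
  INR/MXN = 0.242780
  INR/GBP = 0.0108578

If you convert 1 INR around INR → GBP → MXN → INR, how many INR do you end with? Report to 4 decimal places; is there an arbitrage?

1.0000 (no arbitrage)

Around INR → GBP → MXN → INR: 1 × 0.0108578 × 22.3600 ÷ 0.242780 = 1.000002
Product ≈ 1 (deviation 0.000%, within rounding noise).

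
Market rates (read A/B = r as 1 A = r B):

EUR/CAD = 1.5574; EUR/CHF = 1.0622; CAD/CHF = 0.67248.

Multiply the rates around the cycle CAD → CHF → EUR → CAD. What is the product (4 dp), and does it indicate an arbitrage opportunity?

Around CAD → CHF → EUR → CAD: 1 × 0.67248 ÷ 1.0622 × 1.5574 = 0.985992
Product < 1; profitable direction is CAD → EUR → CHF → CAD.

0.9860 (arbitrage exists)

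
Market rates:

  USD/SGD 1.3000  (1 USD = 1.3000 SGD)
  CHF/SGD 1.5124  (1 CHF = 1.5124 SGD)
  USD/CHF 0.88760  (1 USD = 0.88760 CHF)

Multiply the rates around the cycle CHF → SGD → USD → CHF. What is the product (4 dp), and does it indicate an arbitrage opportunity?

1.0326 (arbitrage exists)

Around CHF → SGD → USD → CHF: 1 × 1.5124 ÷ 1.3000 × 0.88760 = 1.032620
Product > 1; profitable direction is CHF → SGD → USD → CHF.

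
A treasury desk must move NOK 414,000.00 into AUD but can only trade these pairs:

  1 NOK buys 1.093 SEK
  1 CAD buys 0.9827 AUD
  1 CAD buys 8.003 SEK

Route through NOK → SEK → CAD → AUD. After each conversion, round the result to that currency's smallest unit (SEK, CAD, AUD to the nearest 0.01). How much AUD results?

AUD 55,563.38

NOK 414,000.00 × 1.093 = SEK 452,502.00
SEK 452,502.00 ÷ 8.003 = CAD 56,541.55
CAD 56,541.55 × 0.9827 = AUD 55,563.38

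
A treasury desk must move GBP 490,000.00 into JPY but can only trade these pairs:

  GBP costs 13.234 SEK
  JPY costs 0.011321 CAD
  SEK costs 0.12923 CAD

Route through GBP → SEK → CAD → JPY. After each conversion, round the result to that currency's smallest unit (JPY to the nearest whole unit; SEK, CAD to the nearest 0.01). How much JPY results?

JPY 74,022,843

GBP 490,000.00 × 13.234 = SEK 6,484,660.00
SEK 6,484,660.00 × 0.12923 = CAD 838,012.61
CAD 838,012.61 ÷ 0.011321 = JPY 74,022,843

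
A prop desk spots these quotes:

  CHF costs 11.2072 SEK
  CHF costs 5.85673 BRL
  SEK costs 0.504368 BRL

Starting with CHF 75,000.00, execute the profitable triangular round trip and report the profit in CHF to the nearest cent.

Profitable loop is CHF → BRL → SEK → CHF:
CHF 75,000.00 × 5.85673 = BRL 439,254.75
BRL 439,254.75 ÷ 0.504368 = SEK 870,901.31
SEK 870,901.31 ÷ 11.2072 = CHF 77,709.09
Profit = CHF 77,709.09 − CHF 75,000.00

Profit: CHF 2,709.09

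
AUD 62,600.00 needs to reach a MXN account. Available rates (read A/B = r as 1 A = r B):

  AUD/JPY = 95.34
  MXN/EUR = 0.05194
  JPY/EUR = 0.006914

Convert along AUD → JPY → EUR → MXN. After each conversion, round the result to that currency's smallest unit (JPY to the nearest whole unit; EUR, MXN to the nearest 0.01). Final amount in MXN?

MXN 794,469.00

AUD 62,600.00 × 95.34 = JPY 5,968,284
JPY 5,968,284 × 0.006914 = EUR 41,264.72
EUR 41,264.72 ÷ 0.05194 = MXN 794,469.00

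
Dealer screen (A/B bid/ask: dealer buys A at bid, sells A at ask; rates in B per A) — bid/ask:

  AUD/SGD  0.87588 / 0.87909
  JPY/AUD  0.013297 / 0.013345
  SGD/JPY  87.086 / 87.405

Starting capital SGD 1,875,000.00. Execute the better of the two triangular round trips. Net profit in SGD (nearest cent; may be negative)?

Net profit: SGD 26,725.78

Best loop SGD → JPY → AUD → SGD:
SGD 1,875,000.00 × 87.086 (sell SGD at bid) = JPY 163,286,250
JPY 163,286,250 × 0.013297 (sell JPY at bid) = AUD 2,171,217.27
AUD 2,171,217.27 × 0.87588 (sell AUD at bid) = SGD 1,901,725.78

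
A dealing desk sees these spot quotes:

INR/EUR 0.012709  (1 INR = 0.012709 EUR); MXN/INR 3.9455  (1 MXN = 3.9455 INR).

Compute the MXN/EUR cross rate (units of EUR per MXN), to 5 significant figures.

1 MXN × 3.9455 = 3.9455 INR
3.9455 INR × 0.012709 = 0.0501434 EUR

MXN/EUR = 0.050143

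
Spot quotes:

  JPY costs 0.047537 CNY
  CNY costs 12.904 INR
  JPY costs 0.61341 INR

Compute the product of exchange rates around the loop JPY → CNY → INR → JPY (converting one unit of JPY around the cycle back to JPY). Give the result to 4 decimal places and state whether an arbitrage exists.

Around JPY → CNY → INR → JPY: 1 × 0.047537 × 12.904 ÷ 0.61341 = 1.000012
Product ≈ 1 (deviation 0.001%, within rounding noise).

1.0000 (no arbitrage)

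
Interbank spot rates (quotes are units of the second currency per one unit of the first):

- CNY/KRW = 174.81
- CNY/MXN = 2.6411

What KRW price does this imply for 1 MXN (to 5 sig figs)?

MXN/KRW = 66.188

1 MXN ÷ 2.6411 = 0.37863 CNY
0.37863 CNY × 174.81 = 66.1883 KRW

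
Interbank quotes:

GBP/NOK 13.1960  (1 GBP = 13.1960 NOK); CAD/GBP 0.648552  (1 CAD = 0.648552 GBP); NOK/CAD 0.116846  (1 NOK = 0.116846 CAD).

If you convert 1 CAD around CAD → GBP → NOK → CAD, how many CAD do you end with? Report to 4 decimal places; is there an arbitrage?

1.0000 (no arbitrage)

Around CAD → GBP → NOK → CAD: 1 × 0.648552 × 13.1960 × 0.116846 = 1.000002
Product ≈ 1 (deviation 0.000%, within rounding noise).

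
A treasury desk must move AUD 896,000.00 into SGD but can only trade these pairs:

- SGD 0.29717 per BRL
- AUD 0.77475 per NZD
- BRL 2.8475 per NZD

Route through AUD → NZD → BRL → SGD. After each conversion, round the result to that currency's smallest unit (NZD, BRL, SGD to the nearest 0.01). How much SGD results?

AUD 896,000.00 ÷ 0.77475 = NZD 1,156,502.10
NZD 1,156,502.10 × 2.8475 = BRL 3,293,139.73
BRL 3,293,139.73 × 0.29717 = SGD 978,622.33

SGD 978,622.33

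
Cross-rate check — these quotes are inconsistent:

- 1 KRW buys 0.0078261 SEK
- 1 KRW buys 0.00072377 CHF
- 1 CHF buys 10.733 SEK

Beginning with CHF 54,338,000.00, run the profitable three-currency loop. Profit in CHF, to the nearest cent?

Profit: CHF 404,841.36

Profitable loop is CHF → KRW → SEK → CHF:
CHF 54,338,000.00 ÷ 0.00072377 = KRW 75,076,336,405
KRW 75,076,336,405 × 0.0078261 = SEK 587,554,916.34
SEK 587,554,916.34 ÷ 10.733 = CHF 54,742,841.36
Profit = CHF 54,742,841.36 − CHF 54,338,000.00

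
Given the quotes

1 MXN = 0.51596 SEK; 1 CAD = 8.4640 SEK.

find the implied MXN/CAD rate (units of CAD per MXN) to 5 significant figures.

MXN/CAD = 0.060959

1 MXN × 0.51596 = 0.51596 SEK
0.51596 SEK ÷ 8.4640 = 0.0609594 CAD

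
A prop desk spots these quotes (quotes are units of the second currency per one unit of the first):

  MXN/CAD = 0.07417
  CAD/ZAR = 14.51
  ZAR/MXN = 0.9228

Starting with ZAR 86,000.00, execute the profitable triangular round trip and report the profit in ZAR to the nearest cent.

Profit: ZAR 595.47

Profitable loop is ZAR → CAD → MXN → ZAR:
ZAR 86,000.00 ÷ 14.51 = CAD 5,926.95
CAD 5,926.95 ÷ 0.07417 = MXN 79,910.30
MXN 79,910.30 ÷ 0.9228 = ZAR 86,595.47
Profit = ZAR 86,595.47 − ZAR 86,000.00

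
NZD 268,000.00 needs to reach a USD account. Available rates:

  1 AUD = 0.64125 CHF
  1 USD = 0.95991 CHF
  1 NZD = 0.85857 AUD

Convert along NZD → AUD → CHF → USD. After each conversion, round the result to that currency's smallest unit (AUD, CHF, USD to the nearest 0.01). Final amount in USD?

USD 153,711.86

NZD 268,000.00 × 0.85857 = AUD 230,096.76
AUD 230,096.76 × 0.64125 = CHF 147,549.55
CHF 147,549.55 ÷ 0.95991 = USD 153,711.86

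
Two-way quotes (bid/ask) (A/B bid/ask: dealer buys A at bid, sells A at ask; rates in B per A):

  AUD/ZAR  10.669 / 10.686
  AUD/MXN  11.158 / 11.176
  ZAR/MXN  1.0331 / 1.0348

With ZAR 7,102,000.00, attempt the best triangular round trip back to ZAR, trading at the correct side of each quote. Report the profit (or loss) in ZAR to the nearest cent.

Net profit: ZAR 64,307.43

Best loop ZAR → AUD → MXN → ZAR:
ZAR 7,102,000.00 ÷ 10.686 (buy AUD at ask) = AUD 664,607.90
AUD 664,607.90 × 11.158 (sell AUD at bid) = MXN 7,415,694.93
MXN 7,415,694.93 ÷ 1.0348 (buy ZAR at ask) = ZAR 7,166,307.43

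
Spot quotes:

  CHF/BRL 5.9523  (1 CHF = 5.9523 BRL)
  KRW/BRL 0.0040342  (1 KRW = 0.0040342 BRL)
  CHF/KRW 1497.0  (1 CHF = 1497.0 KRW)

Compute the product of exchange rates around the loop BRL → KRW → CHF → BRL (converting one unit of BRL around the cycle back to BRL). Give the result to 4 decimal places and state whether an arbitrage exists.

0.9856 (arbitrage exists)

Around BRL → KRW → CHF → BRL: 1 ÷ 0.0040342 ÷ 1497.0 × 5.9523 = 0.985611
Product < 1; profitable direction is BRL → CHF → KRW → BRL.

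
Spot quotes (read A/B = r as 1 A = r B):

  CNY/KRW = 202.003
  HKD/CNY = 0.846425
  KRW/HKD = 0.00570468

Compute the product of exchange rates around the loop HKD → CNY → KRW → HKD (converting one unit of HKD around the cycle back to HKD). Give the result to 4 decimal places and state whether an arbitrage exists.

Around HKD → CNY → KRW → HKD: 1 × 0.846425 × 202.003 × 0.00570468 = 0.975388
Product < 1; profitable direction is HKD → KRW → CNY → HKD.

0.9754 (arbitrage exists)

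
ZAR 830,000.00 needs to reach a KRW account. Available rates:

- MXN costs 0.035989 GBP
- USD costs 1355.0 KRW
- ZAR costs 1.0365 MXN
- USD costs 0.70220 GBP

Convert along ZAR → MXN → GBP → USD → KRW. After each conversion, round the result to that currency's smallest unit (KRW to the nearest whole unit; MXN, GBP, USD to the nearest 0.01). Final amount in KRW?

ZAR 830,000.00 × 1.0365 = MXN 860,295.00
MXN 860,295.00 × 0.035989 = GBP 30,961.16
GBP 30,961.16 ÷ 0.70220 = USD 44,091.65
USD 44,091.65 × 1355.0 = KRW 59,744,186

KRW 59,744,186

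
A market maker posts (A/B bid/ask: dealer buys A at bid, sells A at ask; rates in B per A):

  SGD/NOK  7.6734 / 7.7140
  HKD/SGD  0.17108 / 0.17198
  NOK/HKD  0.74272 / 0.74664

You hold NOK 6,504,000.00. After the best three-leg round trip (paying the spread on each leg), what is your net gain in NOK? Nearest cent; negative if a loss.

Best loop NOK → SGD → HKD → NOK:
NOK 6,504,000.00 ÷ 7.7140 (buy SGD at ask) = SGD 843,142.34
SGD 843,142.34 ÷ 0.17198 (buy HKD at ask) = HKD 4,902,560.41
HKD 4,902,560.41 ÷ 0.74664 (buy NOK at ask) = NOK 6,566,163.62

Net profit: NOK 62,163.62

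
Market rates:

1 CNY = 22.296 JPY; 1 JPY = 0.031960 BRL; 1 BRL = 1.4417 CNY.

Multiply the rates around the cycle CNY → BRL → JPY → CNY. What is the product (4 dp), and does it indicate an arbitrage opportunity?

Around CNY → BRL → JPY → CNY: 1 ÷ 1.4417 ÷ 0.031960 ÷ 22.296 = 0.973400
Product < 1; profitable direction is CNY → JPY → BRL → CNY.

0.9734 (arbitrage exists)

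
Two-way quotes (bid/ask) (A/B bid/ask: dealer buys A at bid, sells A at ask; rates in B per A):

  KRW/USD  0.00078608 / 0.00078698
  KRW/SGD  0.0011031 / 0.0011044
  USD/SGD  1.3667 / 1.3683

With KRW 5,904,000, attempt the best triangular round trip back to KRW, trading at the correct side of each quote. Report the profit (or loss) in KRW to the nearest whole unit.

Net profit: KRW 144,062

Best loop KRW → SGD → USD → KRW:
KRW 5,904,000 × 0.0011031 (sell KRW at bid) = SGD 6,512.70
SGD 6,512.70 ÷ 1.3683 (buy USD at ask) = USD 4,759.70
USD 4,759.70 ÷ 0.00078698 (buy KRW at ask) = KRW 6,048,062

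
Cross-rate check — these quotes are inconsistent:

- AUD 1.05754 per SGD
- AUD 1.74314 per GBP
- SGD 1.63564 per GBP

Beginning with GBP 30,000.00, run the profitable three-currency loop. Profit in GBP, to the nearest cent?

Profit: GBP 232.15

Profitable loop is GBP → AUD → SGD → GBP:
GBP 30,000.00 × 1.74314 = AUD 52,294.20
AUD 52,294.20 ÷ 1.05754 = SGD 49,448.91
SGD 49,448.91 ÷ 1.63564 = GBP 30,232.15
Profit = GBP 30,232.15 − GBP 30,000.00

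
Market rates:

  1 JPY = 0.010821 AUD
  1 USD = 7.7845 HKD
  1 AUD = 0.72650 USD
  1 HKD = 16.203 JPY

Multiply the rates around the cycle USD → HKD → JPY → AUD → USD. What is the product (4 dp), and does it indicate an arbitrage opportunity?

0.9916 (arbitrage exists)

Around USD → HKD → JPY → AUD → USD: 1 × 7.7845 × 16.203 × 0.010821 × 0.72650 = 0.991583
Product < 1; profitable direction is USD → AUD → JPY → HKD → USD.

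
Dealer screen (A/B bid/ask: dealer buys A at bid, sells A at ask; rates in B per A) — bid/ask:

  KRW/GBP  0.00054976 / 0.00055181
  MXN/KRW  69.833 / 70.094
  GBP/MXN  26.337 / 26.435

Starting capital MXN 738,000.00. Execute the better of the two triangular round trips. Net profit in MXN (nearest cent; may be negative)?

Best loop MXN → KRW → GBP → MXN:
MXN 738,000.00 × 69.833 (sell MXN at bid) = KRW 51,536,754
KRW 51,536,754 × 0.00054976 (sell KRW at bid) = GBP 28,332.85
GBP 28,332.85 × 26.337 (sell GBP at bid) = MXN 746,202.16

Net profit: MXN 8,202.16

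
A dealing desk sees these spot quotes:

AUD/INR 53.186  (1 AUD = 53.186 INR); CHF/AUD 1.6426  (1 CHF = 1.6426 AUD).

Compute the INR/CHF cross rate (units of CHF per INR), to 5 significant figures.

1 INR ÷ 53.186 = 0.0188019 AUD
0.0188019 AUD ÷ 1.6426 = 0.0114465 CHF

INR/CHF = 0.011446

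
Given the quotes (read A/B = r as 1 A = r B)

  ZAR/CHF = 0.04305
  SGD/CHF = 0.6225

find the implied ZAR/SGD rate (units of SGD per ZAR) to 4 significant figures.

1 ZAR × 0.04305 = 0.04305 CHF
0.04305 CHF ÷ 0.6225 = 0.0691566 SGD

ZAR/SGD = 0.06916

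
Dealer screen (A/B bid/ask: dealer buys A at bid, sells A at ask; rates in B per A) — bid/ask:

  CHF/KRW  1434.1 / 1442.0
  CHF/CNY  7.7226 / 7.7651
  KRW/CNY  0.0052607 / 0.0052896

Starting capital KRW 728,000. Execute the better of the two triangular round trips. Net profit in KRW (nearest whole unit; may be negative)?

Best loop KRW → CHF → CNY → KRW:
KRW 728,000 ÷ 1442.0 (buy CHF at ask) = CHF 504.85
CHF 504.85 × 7.7226 (sell CHF at bid) = CNY 3,898.79
CNY 3,898.79 ÷ 0.0052896 (buy KRW at ask) = KRW 737,067

Net profit: KRW 9,067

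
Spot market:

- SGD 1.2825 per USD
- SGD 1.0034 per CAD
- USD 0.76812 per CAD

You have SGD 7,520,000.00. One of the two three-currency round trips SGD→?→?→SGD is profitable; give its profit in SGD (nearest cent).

Profit: SGD 139,589.41

Profitable loop is SGD → USD → CAD → SGD:
SGD 7,520,000.00 ÷ 1.2825 = USD 5,863,547.76
USD 5,863,547.76 ÷ 0.76812 = CAD 7,633,635.05
CAD 7,633,635.05 × 1.0034 = SGD 7,659,589.41
Profit = SGD 7,659,589.41 − SGD 7,520,000.00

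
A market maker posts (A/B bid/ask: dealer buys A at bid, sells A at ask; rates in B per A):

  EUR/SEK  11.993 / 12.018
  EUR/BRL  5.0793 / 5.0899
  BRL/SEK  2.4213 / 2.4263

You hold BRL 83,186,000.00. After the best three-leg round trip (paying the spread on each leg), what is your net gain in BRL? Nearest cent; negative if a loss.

Net profit: BRL 1,941,623.33

Best loop BRL → SEK → EUR → BRL:
BRL 83,186,000.00 × 2.4213 (sell BRL at bid) = SEK 201,418,261.80
SEK 201,418,261.80 ÷ 12.018 (buy EUR at ask) = EUR 16,759,715.58
EUR 16,759,715.58 × 5.0793 (sell EUR at bid) = BRL 85,127,623.33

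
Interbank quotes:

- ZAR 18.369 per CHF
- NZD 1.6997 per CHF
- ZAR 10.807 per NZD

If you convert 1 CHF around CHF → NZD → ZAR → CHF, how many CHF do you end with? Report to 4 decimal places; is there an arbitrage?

1.0000 (no arbitrage)

Around CHF → NZD → ZAR → CHF: 1 × 1.6997 × 10.807 ÷ 18.369 = 0.999981
Product ≈ 1 (deviation 0.002%, within rounding noise).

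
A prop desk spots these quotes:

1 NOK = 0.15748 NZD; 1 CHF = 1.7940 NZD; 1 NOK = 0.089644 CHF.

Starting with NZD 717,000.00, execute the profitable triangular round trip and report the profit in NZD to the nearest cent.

Profit: NZD 15,212.97

Profitable loop is NZD → NOK → CHF → NZD:
NZD 717,000.00 ÷ 0.15748 = NOK 4,552,959.11
NOK 4,552,959.11 × 0.089644 = CHF 408,145.47
CHF 408,145.47 × 1.7940 = NZD 732,212.97
Profit = NZD 732,212.97 − NZD 717,000.00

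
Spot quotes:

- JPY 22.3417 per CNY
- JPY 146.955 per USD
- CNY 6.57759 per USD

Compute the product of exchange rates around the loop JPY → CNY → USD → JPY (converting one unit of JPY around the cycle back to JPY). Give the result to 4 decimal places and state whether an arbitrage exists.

1.0000 (no arbitrage)

Around JPY → CNY → USD → JPY: 1 ÷ 22.3417 ÷ 6.57759 × 146.955 = 1.000003
Product ≈ 1 (deviation 0.000%, within rounding noise).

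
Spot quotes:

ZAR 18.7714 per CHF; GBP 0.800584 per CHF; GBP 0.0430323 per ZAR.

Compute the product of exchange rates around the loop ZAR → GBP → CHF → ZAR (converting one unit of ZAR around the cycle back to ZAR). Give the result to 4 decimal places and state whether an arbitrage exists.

1.0090 (arbitrage exists)

Around ZAR → GBP → CHF → ZAR: 1 × 0.0430323 ÷ 0.800584 × 18.7714 = 1.008984
Product > 1; profitable direction is ZAR → GBP → CHF → ZAR.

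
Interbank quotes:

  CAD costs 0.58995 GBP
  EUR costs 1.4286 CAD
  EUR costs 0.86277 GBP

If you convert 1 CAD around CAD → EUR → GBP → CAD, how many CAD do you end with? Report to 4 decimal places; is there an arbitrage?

1.0237 (arbitrage exists)

Around CAD → EUR → GBP → CAD: 1 ÷ 1.4286 × 0.86277 ÷ 0.58995 = 1.023692
Product > 1; profitable direction is CAD → EUR → GBP → CAD.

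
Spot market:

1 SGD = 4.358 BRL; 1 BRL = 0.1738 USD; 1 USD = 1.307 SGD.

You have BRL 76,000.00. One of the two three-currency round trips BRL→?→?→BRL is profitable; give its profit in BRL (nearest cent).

Profit: BRL 771.67

Profitable loop is BRL → SGD → USD → BRL:
BRL 76,000.00 ÷ 4.358 = SGD 17,439.19
SGD 17,439.19 ÷ 1.307 = USD 13,342.92
USD 13,342.92 ÷ 0.1738 = BRL 76,771.67
Profit = BRL 76,771.67 − BRL 76,000.00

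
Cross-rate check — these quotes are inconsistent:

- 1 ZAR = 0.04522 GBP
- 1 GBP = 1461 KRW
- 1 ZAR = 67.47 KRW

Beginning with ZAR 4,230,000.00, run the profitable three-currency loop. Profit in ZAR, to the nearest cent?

Profit: ZAR 89,866.28

Profitable loop is ZAR → KRW → GBP → ZAR:
ZAR 4,230,000.00 × 67.47 = KRW 285,398,100
KRW 285,398,100 ÷ 1461 = GBP 195,344.35
GBP 195,344.35 ÷ 0.04522 = ZAR 4,319,866.28
Profit = ZAR 4,319,866.28 − ZAR 4,230,000.00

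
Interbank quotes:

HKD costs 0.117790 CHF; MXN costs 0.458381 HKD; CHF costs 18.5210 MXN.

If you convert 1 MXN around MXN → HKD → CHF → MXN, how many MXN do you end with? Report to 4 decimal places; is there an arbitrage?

1.0000 (no arbitrage)

Around MXN → HKD → CHF → MXN: 1 × 0.458381 × 0.117790 × 18.5210 = 0.999999
Product ≈ 1 (deviation 0.000%, within rounding noise).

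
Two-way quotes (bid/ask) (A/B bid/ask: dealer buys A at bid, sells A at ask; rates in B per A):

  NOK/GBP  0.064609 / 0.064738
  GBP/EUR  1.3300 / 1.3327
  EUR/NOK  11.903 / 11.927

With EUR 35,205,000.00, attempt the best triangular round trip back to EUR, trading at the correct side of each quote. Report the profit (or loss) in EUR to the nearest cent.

Best loop EUR → NOK → GBP → EUR:
EUR 35,205,000.00 × 11.903 (sell EUR at bid) = NOK 419,045,115.00
NOK 419,045,115.00 × 0.064609 (sell NOK at bid) = GBP 27,074,085.84
GBP 27,074,085.84 × 1.3300 (sell GBP at bid) = EUR 36,008,534.16

Net profit: EUR 803,534.16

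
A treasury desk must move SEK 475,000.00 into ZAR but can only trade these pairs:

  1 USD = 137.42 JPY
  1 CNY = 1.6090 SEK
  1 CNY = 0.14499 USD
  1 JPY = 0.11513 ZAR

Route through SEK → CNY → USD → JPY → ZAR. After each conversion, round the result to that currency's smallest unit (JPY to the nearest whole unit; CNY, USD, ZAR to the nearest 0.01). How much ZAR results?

SEK 475,000.00 ÷ 1.6090 = CNY 295,214.42
CNY 295,214.42 × 0.14499 = USD 42,803.14
USD 42,803.14 × 137.42 = JPY 5,882,007
JPY 5,882,007 × 0.11513 = ZAR 677,195.47

ZAR 677,195.47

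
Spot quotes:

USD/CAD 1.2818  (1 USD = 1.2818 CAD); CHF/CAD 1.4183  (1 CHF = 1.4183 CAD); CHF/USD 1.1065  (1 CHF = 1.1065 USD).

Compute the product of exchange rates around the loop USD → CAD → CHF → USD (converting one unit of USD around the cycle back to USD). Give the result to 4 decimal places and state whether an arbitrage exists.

Around USD → CAD → CHF → USD: 1 × 1.2818 ÷ 1.4183 × 1.1065 = 1.000008
Product ≈ 1 (deviation 0.001%, within rounding noise).

1.0000 (no arbitrage)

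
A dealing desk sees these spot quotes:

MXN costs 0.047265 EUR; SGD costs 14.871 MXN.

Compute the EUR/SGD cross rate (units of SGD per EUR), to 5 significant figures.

1 EUR ÷ 0.047265 = 21.1573 MXN
21.1573 MXN ÷ 14.871 = 1.42272 SGD

EUR/SGD = 1.4227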